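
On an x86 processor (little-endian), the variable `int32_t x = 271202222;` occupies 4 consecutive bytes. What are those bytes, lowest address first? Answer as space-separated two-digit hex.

271202222 in hexadecimal, padded to 32 bits, is 0x102A37AE.
Split into bytes (most-significant first): 10 2A 37 AE.
In little-endian order the low byte comes first in memory.
So at ascending addresses the bytes are AE 37 2A 10.

AE 37 2A 10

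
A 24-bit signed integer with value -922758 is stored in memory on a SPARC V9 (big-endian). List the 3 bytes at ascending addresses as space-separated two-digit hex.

F1 EB 7A

Two's complement of -922758 in 24 bits: 922758 = 0x0E1486; invert → 0xF1EB79; add 1 → 0xF1EB7A.
Split into bytes (most-significant first): F1 EB 7A.
In big-endian order the high byte comes first in memory.
So the memory order matches the most-significant-first order: F1 EB 7A.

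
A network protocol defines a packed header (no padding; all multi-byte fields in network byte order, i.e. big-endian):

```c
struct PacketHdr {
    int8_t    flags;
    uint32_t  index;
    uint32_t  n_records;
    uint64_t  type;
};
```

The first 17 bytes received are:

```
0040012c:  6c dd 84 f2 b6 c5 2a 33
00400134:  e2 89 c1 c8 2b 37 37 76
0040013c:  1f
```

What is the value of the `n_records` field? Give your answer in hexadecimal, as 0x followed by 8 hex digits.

`n_records` follows `flags` (1 B), `index` (4 B), so it starts at offset 1 + 4 = 5 and occupies 4 bytes.
Bytes at offsets 5..8: C5 2A 33 E2.
Big-endian stores the most-significant byte at the lowest address.
The bytes are already most-significant first: 0xC52A33E2.

0xC52A33E2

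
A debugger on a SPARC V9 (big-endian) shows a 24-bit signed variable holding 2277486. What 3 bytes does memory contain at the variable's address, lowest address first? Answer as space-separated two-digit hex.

2277486 in hexadecimal, padded to 24 bits, is 0x22C06E.
Split into bytes (most-significant first): 22 C0 6E.
Big-endian stores the most-significant byte at the lowest address.
So the memory order matches the most-significant-first order: 22 C0 6E.

22 C0 6E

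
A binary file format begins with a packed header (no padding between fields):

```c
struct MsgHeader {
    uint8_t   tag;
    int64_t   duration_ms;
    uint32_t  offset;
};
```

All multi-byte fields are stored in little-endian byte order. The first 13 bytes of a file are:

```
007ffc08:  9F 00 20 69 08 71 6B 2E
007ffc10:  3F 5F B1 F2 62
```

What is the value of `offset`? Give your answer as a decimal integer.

`offset` follows `tag` (1 B), `duration_ms` (8 B), so it starts at offset 1 + 8 = 9 and occupies 4 bytes.
Bytes at offsets 9..12: 5F B1 F2 62.
Little-endian stores the least-significant byte at the lowest address.
Reassemble most-significant byte first: 62 F2 B1 5F → 0x62F2B15F.
0x62F2B15F = 1660072287.

1660072287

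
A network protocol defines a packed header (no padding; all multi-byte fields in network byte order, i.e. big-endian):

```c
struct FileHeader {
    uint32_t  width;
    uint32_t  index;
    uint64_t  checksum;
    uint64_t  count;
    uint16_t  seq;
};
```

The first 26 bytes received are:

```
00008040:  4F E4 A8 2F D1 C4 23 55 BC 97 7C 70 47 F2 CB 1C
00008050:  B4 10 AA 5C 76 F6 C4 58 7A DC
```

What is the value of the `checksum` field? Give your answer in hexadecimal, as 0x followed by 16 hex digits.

0xBC977C7047F2CB1C

`checksum` follows `width` (4 B), `index` (4 B), so it starts at offset 4 + 4 = 8 and occupies 8 bytes.
Bytes at offsets 8..15: BC 97 7C 70 47 F2 CB 1C.
Big-endian: lowest address holds the most-significant byte.
The bytes are already most-significant first: 0xBC977C7047F2CB1C.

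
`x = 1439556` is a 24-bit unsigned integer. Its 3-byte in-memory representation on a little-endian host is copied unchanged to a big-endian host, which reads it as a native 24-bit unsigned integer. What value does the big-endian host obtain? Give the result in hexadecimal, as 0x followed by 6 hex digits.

1439556 in 24-bit hexadecimal is 0x15F744.
Stored little-endian, the bytes at ascending addresses are 44 F7 15.
Read back as big-endian, the last byte is least significant, giving 0x44F715.

0x44F715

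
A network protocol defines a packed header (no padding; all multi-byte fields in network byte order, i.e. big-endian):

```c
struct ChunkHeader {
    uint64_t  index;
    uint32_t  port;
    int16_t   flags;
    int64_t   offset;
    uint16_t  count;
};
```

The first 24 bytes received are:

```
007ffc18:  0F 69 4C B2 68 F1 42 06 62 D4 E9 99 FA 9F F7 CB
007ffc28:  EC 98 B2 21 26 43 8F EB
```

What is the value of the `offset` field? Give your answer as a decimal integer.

-591118785501387197

`offset` follows `index` (8 B), `port` (4 B), `flags` (2 B), so it starts at offset 8 + 4 + 2 = 14 and occupies 8 bytes.
Bytes at offsets 14..21: F7 CB EC 98 B2 21 26 43.
Big-endian stores the most-significant byte at the lowest address.
The bytes are already most-significant first: 0xF7CBEC98B2212643.
Top bit is set, so as a signed 64-bit value this is 0xF7CBEC98B2212643 − 2^64 = -591118785501387197.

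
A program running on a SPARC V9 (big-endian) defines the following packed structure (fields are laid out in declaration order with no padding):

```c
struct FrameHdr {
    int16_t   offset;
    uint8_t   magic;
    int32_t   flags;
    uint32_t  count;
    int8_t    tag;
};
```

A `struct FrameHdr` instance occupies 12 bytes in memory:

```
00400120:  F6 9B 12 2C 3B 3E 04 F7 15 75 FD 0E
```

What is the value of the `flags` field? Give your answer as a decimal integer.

`flags` follows `offset` (2 B), `magic` (1 B), so it starts at offset 2 + 1 = 3 and occupies 4 bytes.
Bytes at offsets 3..6: 2C 3B 3E 04.
Big-endian stores the most-significant byte at the lowest address.
The bytes are already most-significant first: 0x2C3B3E04.
0x2C3B3E04 = 742080004.

742080004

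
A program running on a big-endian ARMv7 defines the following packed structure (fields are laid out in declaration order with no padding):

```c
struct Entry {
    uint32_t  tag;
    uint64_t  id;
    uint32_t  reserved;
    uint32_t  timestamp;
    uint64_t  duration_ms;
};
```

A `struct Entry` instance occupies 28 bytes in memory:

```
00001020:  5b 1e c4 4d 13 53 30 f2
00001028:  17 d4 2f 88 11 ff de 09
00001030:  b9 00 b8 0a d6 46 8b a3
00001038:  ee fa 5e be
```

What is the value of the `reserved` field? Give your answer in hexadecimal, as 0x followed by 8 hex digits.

0x11FFDE09

`reserved` follows `tag` (4 B), `id` (8 B), so it starts at offset 4 + 8 = 12 and occupies 4 bytes.
Bytes at offsets 12..15: 11 FF DE 09.
In big-endian order the high byte comes first in memory.
The bytes are already most-significant first: 0x11FFDE09.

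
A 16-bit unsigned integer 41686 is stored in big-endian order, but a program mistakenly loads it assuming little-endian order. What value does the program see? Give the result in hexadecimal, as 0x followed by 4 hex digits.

0xD6A2

41686 in 16-bit hexadecimal is 0xA2D6.
Stored big-endian, the bytes at ascending addresses are A2 D6.
Read back as little-endian, the first byte is least significant, giving 0xD6A2.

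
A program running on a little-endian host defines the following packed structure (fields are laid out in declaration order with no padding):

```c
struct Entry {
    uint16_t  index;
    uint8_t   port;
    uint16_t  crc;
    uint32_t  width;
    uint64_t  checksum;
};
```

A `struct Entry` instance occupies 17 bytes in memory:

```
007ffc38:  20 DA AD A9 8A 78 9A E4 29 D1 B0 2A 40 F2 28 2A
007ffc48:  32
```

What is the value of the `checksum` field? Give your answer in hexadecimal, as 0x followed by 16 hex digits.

0x322A28F2402AB0D1

`checksum` follows `index` (2 B), `port` (1 B), `crc` (2 B), `width` (4 B), so it starts at offset 2 + 1 + 2 + 4 = 9 and occupies 8 bytes.
Bytes at offsets 9..16: D1 B0 2A 40 F2 28 2A 32.
Little-endian stores the least-significant byte at the lowest address.
Reassemble most-significant byte first: 32 2A 28 F2 40 2A B0 D1 → 0x322A28F2402AB0D1.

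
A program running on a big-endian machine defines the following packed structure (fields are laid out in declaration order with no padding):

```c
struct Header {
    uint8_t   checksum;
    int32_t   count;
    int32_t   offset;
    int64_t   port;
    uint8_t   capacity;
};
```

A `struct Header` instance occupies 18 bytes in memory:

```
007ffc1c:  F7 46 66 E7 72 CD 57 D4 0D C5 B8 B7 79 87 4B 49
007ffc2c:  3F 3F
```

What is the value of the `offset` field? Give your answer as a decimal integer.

`offset` follows `checksum` (1 B), `count` (4 B), so it starts at offset 1 + 4 = 5 and occupies 4 bytes.
Bytes at offsets 5..8: CD 57 D4 0D.
Big-endian stores the most-significant byte at the lowest address.
The bytes are already most-significant first: 0xCD57D40D.
Top bit is set, so as a signed 32-bit value this is 0xCD57D40D − 2^32 = -849882099.

-849882099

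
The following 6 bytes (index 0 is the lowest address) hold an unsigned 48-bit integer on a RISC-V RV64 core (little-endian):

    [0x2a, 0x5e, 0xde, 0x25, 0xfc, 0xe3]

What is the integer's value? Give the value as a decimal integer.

250672106593834

Little-endian stores the least-significant byte at the lowest address.
Reassemble most-significant byte first: E3 FC 25 DE 5E 2A → 0xE3FC25DE5E2A.
0xE3FC25DE5E2A = 250672106593834.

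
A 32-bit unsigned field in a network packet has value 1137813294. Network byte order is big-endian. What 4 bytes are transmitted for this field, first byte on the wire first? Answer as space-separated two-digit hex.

1137813294 in hexadecimal, padded to 32 bits, is 0x43D1A72E.
Split into bytes (most-significant first): 43 D1 A7 2E.
Big-endian stores the most-significant byte at the lowest address.
So the memory order matches the most-significant-first order: 43 D1 A7 2E.

43 D1 A7 2E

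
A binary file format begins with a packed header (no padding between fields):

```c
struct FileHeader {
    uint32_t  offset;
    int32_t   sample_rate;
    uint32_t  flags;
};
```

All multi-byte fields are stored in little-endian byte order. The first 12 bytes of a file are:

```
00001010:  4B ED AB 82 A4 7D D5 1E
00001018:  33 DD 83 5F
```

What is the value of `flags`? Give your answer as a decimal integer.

`flags` follows `offset` (4 B), `sample_rate` (4 B), so it starts at offset 4 + 4 = 8 and occupies 4 bytes.
Bytes at offsets 8..11: 33 DD 83 5F.
Little-endian stores the least-significant byte at the lowest address.
Reassemble most-significant byte first: 5F 83 DD 33 → 0x5F83DD33.
0x5F83DD33 = 1602477363.

1602477363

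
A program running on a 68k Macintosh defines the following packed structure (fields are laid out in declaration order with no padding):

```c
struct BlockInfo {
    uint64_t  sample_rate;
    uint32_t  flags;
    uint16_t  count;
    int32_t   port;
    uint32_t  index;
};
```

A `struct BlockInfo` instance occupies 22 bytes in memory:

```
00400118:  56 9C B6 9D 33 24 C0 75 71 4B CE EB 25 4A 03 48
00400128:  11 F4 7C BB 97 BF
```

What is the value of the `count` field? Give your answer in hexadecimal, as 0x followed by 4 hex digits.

0x254A

`count` follows `sample_rate` (8 B), `flags` (4 B), so it starts at offset 8 + 4 = 12 and occupies 2 bytes.
Bytes at offsets 12..13: 25 4A.
In big-endian order the high byte comes first in memory.
The bytes are already most-significant first: 0x254A.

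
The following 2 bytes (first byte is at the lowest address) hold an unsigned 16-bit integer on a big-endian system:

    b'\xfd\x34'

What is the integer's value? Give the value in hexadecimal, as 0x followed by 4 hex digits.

Big-endian stores the most-significant byte at the lowest address.
The bytes are already most-significant first: 0xFD34.

0xFD34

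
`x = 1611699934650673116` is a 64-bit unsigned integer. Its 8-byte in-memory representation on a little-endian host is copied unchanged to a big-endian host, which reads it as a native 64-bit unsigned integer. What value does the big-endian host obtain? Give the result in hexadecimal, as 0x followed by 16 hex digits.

0xDCA75F298DE85D16

1611699934650673116 in 64-bit hexadecimal is 0x165DE88D295FA7DC.
Stored little-endian, the bytes at ascending addresses are DC A7 5F 29 8D E8 5D 16.
Read back as big-endian, the last byte is least significant, giving 0xDCA75F298DE85D16.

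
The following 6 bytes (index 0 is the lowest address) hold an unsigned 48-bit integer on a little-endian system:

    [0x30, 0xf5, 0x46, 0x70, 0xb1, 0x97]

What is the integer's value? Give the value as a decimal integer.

166788348704048

In little-endian order the low byte comes first in memory.
Reassemble most-significant byte first: 97 B1 70 46 F5 30 → 0x97B17046F530.
0x97B17046F530 = 166788348704048.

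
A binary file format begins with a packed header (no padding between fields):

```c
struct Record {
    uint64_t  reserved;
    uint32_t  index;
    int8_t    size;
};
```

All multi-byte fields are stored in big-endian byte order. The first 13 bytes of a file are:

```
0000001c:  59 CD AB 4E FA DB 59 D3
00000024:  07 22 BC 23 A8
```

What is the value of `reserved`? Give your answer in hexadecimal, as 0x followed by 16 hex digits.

0x59CDAB4EFADB59D3

`reserved` is the first field, at byte offset 0, occupying 8 bytes.
Bytes at offsets 0..7: 59 CD AB 4E FA DB 59 D3.
In big-endian order the high byte comes first in memory.
The bytes are already most-significant first: 0x59CDAB4EFADB59D3.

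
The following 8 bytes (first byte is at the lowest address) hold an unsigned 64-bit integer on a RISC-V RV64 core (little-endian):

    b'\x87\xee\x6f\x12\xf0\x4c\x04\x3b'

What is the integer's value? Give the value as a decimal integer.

In little-endian order the low byte comes first in memory.
Reassemble most-significant byte first: 3B 04 4C F0 12 6F EE 87 → 0x3B044CF0126FEE87.
0x3B044CF0126FEE87 = 4252608542129778311.

4252608542129778311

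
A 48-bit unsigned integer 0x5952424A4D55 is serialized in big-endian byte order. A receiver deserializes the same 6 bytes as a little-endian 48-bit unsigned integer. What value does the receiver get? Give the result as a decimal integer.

Stored big-endian, the bytes at ascending addresses are 59 52 42 4A 4D 55.
Read back as little-endian, the first byte is least significant, giving 0x554D4A425259.
0x554D4A425259 = 93790446703193.

93790446703193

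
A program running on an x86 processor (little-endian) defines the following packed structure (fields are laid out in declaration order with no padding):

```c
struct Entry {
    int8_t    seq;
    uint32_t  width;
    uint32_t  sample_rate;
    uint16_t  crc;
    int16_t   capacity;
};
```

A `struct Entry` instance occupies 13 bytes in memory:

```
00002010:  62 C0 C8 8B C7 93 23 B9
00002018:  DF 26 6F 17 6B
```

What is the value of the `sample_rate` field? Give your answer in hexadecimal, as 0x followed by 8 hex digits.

`sample_rate` follows `seq` (1 B), `width` (4 B), so it starts at offset 1 + 4 = 5 and occupies 4 bytes.
Bytes at offsets 5..8: 93 23 B9 DF.
In little-endian order the low byte comes first in memory.
Reassemble most-significant byte first: DF B9 23 93 → 0xDFB92393.

0xDFB92393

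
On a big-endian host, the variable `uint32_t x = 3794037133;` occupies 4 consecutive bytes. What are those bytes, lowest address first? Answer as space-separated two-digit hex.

3794037133 in hexadecimal, padded to 32 bits, is 0xE224698D.
Split into bytes (most-significant first): E2 24 69 8D.
Big-endian stores the most-significant byte at the lowest address.
So the memory order matches the most-significant-first order: E2 24 69 8D.

E2 24 69 8D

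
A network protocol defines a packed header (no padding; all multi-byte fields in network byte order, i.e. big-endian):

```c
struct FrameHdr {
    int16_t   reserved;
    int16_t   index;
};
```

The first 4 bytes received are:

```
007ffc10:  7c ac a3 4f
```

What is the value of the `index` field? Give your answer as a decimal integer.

-23729

`index` follows `reserved` (2 bytes), so it starts at byte offset 2 and occupies 2 bytes.
Bytes at offsets 2..3: A3 4F.
In big-endian order the high byte comes first in memory.
The bytes are already most-significant first: 0xA34F.
Top bit is set, so as a signed 16-bit value this is 0xA34F − 2^16 = -23729.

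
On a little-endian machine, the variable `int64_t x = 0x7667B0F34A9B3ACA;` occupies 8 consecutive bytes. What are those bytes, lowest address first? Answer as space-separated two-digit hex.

Split into bytes (most-significant first): 76 67 B0 F3 4A 9B 3A CA.
Little-endian stores the least-significant byte at the lowest address.
So at ascending addresses the bytes are CA 3A 9B 4A F3 B0 67 76.

CA 3A 9B 4A F3 B0 67 76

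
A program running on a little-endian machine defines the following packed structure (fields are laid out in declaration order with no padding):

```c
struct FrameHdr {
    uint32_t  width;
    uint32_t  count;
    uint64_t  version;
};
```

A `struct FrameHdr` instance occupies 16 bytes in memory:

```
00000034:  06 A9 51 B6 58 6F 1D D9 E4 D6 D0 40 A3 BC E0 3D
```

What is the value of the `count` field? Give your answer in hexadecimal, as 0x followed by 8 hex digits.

0xD91D6F58

`count` follows `width` (4 bytes), so it starts at byte offset 4 and occupies 4 bytes.
Bytes at offsets 4..7: 58 6F 1D D9.
Little-endian: lowest address holds the least-significant byte.
Reassemble most-significant byte first: D9 1D 6F 58 → 0xD91D6F58.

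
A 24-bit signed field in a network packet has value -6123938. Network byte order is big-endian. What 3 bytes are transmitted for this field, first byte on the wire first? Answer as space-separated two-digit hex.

A2 8E 5E

Two's complement of -6123938 in 24 bits: 6123938 = 0x5D71A2; invert → 0xA28E5D; add 1 → 0xA28E5E.
Split into bytes (most-significant first): A2 8E 5E.
Big-endian stores the most-significant byte at the lowest address.
So the memory order matches the most-significant-first order: A2 8E 5E.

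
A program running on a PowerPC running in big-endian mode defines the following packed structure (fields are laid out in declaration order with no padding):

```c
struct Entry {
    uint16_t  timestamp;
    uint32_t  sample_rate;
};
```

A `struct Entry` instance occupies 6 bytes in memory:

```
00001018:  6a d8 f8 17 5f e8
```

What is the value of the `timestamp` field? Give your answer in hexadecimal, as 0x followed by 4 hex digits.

0x6AD8

`timestamp` is the first field, at byte offset 0, occupying 2 bytes.
Bytes at offsets 0..1: 6A D8.
In big-endian order the high byte comes first in memory.
The bytes are already most-significant first: 0x6AD8.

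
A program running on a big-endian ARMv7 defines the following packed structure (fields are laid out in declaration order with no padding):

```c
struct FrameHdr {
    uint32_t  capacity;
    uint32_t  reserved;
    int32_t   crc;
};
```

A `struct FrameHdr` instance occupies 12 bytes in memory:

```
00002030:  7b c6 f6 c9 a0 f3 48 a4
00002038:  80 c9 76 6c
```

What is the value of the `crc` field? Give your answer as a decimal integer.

`crc` follows `capacity` (4 B), `reserved` (4 B), so it starts at offset 4 + 4 = 8 and occupies 4 bytes.
Bytes at offsets 8..11: 80 C9 76 6C.
Big-endian stores the most-significant byte at the lowest address.
The bytes are already most-significant first: 0x80C9766C.
Top bit is set, so as a signed 32-bit value this is 0x80C9766C − 2^32 = -2134280596.

-2134280596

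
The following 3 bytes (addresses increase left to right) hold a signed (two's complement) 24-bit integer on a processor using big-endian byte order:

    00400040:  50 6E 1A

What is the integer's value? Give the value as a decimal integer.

Big-endian: lowest address holds the most-significant byte.
The bytes are already most-significant first: 0x506E1A.
0x506E1A = 5271066.

5271066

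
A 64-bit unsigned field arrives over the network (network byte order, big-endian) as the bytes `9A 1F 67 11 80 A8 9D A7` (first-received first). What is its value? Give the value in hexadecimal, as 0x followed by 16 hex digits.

0x9A1F671180A89DA7

In big-endian order the high byte comes first in memory.
The bytes are already most-significant first: 0x9A1F671180A89DA7.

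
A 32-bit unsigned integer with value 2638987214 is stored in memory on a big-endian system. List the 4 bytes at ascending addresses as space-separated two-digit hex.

9D 4B BF CE

2638987214 in hexadecimal, padded to 32 bits, is 0x9D4BBFCE.
Split into bytes (most-significant first): 9D 4B BF CE.
Big-endian: lowest address holds the most-significant byte.
So the memory order matches the most-significant-first order: 9D 4B BF CE.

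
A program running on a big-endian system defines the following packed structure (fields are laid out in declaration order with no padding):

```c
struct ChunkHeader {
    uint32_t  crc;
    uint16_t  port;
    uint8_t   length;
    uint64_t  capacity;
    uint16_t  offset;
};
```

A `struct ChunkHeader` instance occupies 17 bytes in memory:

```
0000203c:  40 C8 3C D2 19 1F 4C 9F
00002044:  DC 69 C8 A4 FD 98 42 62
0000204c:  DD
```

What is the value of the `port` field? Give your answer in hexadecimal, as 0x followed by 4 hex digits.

0x191F

`port` follows `crc` (4 bytes), so it starts at byte offset 4 and occupies 2 bytes.
Bytes at offsets 4..5: 19 1F.
In big-endian order the high byte comes first in memory.
The bytes are already most-significant first: 0x191F.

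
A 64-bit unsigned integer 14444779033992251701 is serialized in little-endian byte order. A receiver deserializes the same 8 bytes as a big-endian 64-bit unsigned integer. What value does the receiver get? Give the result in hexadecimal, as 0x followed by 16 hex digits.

14444779033992251701 in 64-bit hexadecimal is 0xC87629FFEC1E4935.
Stored little-endian, the bytes at ascending addresses are 35 49 1E EC FF 29 76 C8.
Read back as big-endian, the last byte is least significant, giving 0x35491EECFF2976C8.

0x35491EECFF2976C8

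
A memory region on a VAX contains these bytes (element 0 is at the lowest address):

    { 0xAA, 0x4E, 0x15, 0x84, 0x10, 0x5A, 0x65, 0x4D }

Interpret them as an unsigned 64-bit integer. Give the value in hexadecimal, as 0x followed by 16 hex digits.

0x4D655A1084154EAA

Little-endian: lowest address holds the least-significant byte.
Reassemble most-significant byte first: 4D 65 5A 10 84 15 4E AA → 0x4D655A1084154EAA.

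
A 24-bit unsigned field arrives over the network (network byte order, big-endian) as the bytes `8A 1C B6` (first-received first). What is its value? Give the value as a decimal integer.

Big-endian: lowest address holds the most-significant byte.
The bytes are already most-significant first: 0x8A1CB6.
0x8A1CB6 = 9051318.

9051318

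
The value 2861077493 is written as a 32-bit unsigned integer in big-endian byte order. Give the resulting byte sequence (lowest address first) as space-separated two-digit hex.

AA 88 93 F5

2861077493 in hexadecimal, padded to 32 bits, is 0xAA8893F5.
Split into bytes (most-significant first): AA 88 93 F5.
Big-endian: lowest address holds the most-significant byte.
So the memory order matches the most-significant-first order: AA 88 93 F5.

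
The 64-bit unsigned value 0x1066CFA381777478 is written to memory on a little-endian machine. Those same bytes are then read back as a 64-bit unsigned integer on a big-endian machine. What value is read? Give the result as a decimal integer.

Stored little-endian, the bytes at ascending addresses are 78 74 77 81 A3 CF 66 10.
Read back as big-endian, the last byte is least significant, giving 0x78747781A3CF6610.
0x78747781A3CF6610 = 8679693780532553232.

8679693780532553232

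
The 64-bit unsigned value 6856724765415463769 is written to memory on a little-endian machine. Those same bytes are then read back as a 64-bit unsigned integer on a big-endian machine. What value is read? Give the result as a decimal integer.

6438800006395340639

6856724765415463769 in 64-bit hexadecimal is 0x5F27FAD87D365B59.
Stored little-endian, the bytes at ascending addresses are 59 5B 36 7D D8 FA 27 5F.
Read back as big-endian, the last byte is least significant, giving 0x595B367DD8FA275F.
0x595B367DD8FA275F = 6438800006395340639.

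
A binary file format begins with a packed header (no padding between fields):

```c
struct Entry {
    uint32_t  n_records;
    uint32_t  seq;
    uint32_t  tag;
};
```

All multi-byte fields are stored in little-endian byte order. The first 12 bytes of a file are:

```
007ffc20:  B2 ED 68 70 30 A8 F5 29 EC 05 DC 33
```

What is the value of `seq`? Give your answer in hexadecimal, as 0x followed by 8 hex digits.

`seq` follows `n_records` (4 bytes), so it starts at byte offset 4 and occupies 4 bytes.
Bytes at offsets 4..7: 30 A8 F5 29.
Little-endian: lowest address holds the least-significant byte.
Reassemble most-significant byte first: 29 F5 A8 30 → 0x29F5A830.

0x29F5A830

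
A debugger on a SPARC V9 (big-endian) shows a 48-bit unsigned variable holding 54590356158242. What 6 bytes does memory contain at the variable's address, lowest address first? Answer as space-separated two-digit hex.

54590356158242 in hexadecimal, padded to 48 bits, is 0x31A64EC97722.
Split into bytes (most-significant first): 31 A6 4E C9 77 22.
Big-endian: lowest address holds the most-significant byte.
So the memory order matches the most-significant-first order: 31 A6 4E C9 77 22.

31 A6 4E C9 77 22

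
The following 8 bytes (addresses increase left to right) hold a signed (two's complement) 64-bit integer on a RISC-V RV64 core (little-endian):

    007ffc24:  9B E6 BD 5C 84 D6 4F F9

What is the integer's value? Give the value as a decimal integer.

In little-endian order the low byte comes first in memory.
Reassemble most-significant byte first: F9 4F D6 84 5C BD E6 9B → 0xF94FD6845CBDE69B.
Top bit is set, so as a signed 64-bit value this is 0xF94FD6845CBDE69B − 2^64 = -481930771125377381.

-481930771125377381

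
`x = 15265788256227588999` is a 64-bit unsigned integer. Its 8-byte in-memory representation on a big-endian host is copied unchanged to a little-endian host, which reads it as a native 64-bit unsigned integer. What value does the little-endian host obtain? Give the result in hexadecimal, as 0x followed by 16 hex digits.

15265788256227588999 in 64-bit hexadecimal is 0xD3DAF98994C67B87.
Stored big-endian, the bytes at ascending addresses are D3 DA F9 89 94 C6 7B 87.
Read back as little-endian, the first byte is least significant, giving 0x877BC69489F9DAD3.

0x877BC69489F9DAD3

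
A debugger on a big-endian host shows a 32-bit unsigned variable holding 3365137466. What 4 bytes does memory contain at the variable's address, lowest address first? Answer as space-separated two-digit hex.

3365137466 in hexadecimal, padded to 32 bits, is 0xC893EC3A.
Split into bytes (most-significant first): C8 93 EC 3A.
In big-endian order the high byte comes first in memory.
So the memory order matches the most-significant-first order: C8 93 EC 3A.

C8 93 EC 3A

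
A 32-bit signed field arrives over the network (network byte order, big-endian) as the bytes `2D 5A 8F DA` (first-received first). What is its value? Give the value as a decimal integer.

760909786

Big-endian stores the most-significant byte at the lowest address.
The bytes are already most-significant first: 0x2D5A8FDA.
0x2D5A8FDA = 760909786.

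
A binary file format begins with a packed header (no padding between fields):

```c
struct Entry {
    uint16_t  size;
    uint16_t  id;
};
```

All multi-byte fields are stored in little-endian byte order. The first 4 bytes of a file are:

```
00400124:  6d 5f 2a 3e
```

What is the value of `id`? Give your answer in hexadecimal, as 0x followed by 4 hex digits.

`id` follows `size` (2 bytes), so it starts at byte offset 2 and occupies 2 bytes.
Bytes at offsets 2..3: 2A 3E.
Little-endian: lowest address holds the least-significant byte.
Reassemble most-significant byte first: 3E 2A → 0x3E2A.

0x3E2A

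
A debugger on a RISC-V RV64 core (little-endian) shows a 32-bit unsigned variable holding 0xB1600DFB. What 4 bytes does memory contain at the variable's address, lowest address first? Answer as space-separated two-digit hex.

Split into bytes (most-significant first): B1 60 0D FB.
Little-endian stores the least-significant byte at the lowest address.
So at ascending addresses the bytes are FB 0D 60 B1.

FB 0D 60 B1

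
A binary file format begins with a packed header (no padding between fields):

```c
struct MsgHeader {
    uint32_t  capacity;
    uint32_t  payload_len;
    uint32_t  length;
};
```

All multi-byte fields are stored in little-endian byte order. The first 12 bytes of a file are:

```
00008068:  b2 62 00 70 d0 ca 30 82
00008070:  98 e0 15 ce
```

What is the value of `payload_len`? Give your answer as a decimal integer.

`payload_len` follows `capacity` (4 bytes), so it starts at byte offset 4 and occupies 4 bytes.
Bytes at offsets 4..7: D0 CA 30 82.
Little-endian stores the least-significant byte at the lowest address.
Reassemble most-significant byte first: 82 30 CA D0 → 0x8230CAD0.
0x8230CAD0 = 2184235728.

2184235728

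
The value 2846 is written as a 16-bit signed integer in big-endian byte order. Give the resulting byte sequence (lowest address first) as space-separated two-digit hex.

0B 1E

2846 in hexadecimal, padded to 16 bits, is 0x0B1E.
Split into bytes (most-significant first): 0B 1E.
In big-endian order the high byte comes first in memory.
So the memory order matches the most-significant-first order: 0B 1E.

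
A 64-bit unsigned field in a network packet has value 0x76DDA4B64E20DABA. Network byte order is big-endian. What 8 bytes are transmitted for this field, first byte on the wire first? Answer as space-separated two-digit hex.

76 DD A4 B6 4E 20 DA BA

Split into bytes (most-significant first): 76 DD A4 B6 4E 20 DA BA.
In big-endian order the high byte comes first in memory.
So the memory order matches the most-significant-first order: 76 DD A4 B6 4E 20 DA BA.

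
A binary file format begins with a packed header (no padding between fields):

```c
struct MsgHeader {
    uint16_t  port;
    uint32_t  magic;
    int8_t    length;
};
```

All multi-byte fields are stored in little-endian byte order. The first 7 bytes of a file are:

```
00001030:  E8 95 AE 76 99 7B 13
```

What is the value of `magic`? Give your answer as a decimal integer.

`magic` follows `port` (2 bytes), so it starts at byte offset 2 and occupies 4 bytes.
Bytes at offsets 2..5: AE 76 99 7B.
Little-endian stores the least-significant byte at the lowest address.
Reassemble most-significant byte first: 7B 99 76 AE → 0x7B9976AE.
0x7B9976AE = 2073654958.

2073654958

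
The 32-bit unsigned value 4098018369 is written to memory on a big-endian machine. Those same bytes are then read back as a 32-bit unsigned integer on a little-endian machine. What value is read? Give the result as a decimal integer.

4098018369 in 32-bit hexadecimal is 0xF442CC41.
Stored big-endian, the bytes at ascending addresses are F4 42 CC 41.
Read back as little-endian, the first byte is least significant, giving 0x41CC42F4.
0x41CC42F4 = 1103905524.

1103905524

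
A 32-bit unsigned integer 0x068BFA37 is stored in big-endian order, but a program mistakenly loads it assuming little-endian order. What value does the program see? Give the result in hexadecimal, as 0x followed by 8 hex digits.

Stored big-endian, the bytes at ascending addresses are 06 8B FA 37.
Read back as little-endian, the first byte is least significant, giving 0x37FA8B06.

0x37FA8B06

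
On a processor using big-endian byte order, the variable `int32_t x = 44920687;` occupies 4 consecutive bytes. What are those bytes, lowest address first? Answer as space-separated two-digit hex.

02 AD 6F 6F

44920687 in hexadecimal, padded to 32 bits, is 0x02AD6F6F.
Split into bytes (most-significant first): 02 AD 6F 6F.
Big-endian: lowest address holds the most-significant byte.
So the memory order matches the most-significant-first order: 02 AD 6F 6F.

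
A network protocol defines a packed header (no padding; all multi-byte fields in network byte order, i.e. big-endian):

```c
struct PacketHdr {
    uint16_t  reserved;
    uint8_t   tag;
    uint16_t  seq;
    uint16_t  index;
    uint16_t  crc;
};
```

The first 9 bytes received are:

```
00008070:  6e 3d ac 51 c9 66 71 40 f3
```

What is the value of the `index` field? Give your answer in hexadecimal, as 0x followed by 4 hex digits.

0x6671

`index` follows `reserved` (2 B), `tag` (1 B), `seq` (2 B), so it starts at offset 2 + 1 + 2 = 5 and occupies 2 bytes.
Bytes at offsets 5..6: 66 71.
Big-endian: lowest address holds the most-significant byte.
The bytes are already most-significant first: 0x6671.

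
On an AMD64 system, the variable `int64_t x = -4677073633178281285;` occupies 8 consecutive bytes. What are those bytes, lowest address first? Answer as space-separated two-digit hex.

BB 1A 10 92 4F B2 17 BF

Two's complement of -4677073633178281285 in 64 bits: 4677073633178281285 = 0x40E84DB06DEFE545; invert → 0xBF17B24F92101ABA; add 1 → 0xBF17B24F92101ABB.
Split into bytes (most-significant first): BF 17 B2 4F 92 10 1A BB.
In little-endian order the low byte comes first in memory.
So at ascending addresses the bytes are BB 1A 10 92 4F B2 17 BF.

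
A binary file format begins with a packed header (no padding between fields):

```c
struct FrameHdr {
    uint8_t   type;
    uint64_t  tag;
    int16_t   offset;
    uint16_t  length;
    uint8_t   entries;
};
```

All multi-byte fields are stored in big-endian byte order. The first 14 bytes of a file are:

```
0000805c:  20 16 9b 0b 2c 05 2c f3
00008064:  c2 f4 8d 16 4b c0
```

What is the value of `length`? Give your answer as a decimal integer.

5707

`length` follows `type` (1 B), `tag` (8 B), `offset` (2 B), so it starts at offset 1 + 8 + 2 = 11 and occupies 2 bytes.
Bytes at offsets 11..12: 16 4B.
Big-endian: lowest address holds the most-significant byte.
The bytes are already most-significant first: 0x164B.
0x164B = 5707.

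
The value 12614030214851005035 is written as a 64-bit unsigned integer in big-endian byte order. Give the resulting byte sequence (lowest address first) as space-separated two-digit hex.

12614030214851005035 in hexadecimal, padded to 64 bits, is 0xAF0E09A5FE3D0A6B.
Split into bytes (most-significant first): AF 0E 09 A5 FE 3D 0A 6B.
Big-endian: lowest address holds the most-significant byte.
So the memory order matches the most-significant-first order: AF 0E 09 A5 FE 3D 0A 6B.

AF 0E 09 A5 FE 3D 0A 6B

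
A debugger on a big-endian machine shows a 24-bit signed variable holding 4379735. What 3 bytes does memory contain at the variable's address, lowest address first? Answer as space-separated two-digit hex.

42 D4 57

4379735 in hexadecimal, padded to 24 bits, is 0x42D457.
Split into bytes (most-significant first): 42 D4 57.
Big-endian: lowest address holds the most-significant byte.
So the memory order matches the most-significant-first order: 42 D4 57.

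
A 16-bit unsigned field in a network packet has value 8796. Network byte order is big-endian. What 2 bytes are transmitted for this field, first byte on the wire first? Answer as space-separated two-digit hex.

22 5C

8796 in hexadecimal, padded to 16 bits, is 0x225C.
Split into bytes (most-significant first): 22 5C.
Big-endian stores the most-significant byte at the lowest address.
So the memory order matches the most-significant-first order: 22 5C.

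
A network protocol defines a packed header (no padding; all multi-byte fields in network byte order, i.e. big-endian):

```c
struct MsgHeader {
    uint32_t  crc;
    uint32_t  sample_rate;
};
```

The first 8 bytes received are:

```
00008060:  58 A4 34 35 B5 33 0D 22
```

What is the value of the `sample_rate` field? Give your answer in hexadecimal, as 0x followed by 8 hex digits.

0xB5330D22

`sample_rate` follows `crc` (4 bytes), so it starts at byte offset 4 and occupies 4 bytes.
Bytes at offsets 4..7: B5 33 0D 22.
Big-endian: lowest address holds the most-significant byte.
The bytes are already most-significant first: 0xB5330D22.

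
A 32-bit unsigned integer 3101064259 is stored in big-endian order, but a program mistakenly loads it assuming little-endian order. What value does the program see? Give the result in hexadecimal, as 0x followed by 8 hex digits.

0x437CD6B8

3101064259 in 32-bit hexadecimal is 0xB8D67C43.
Stored big-endian, the bytes at ascending addresses are B8 D6 7C 43.
Read back as little-endian, the first byte is least significant, giving 0x437CD6B8.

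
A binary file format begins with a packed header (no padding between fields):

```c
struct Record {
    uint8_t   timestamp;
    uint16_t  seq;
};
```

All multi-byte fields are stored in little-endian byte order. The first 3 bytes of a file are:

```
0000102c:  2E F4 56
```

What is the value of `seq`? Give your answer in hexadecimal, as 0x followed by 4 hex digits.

`seq` follows `timestamp` (1 byte), so it starts at byte offset 1 and occupies 2 bytes.
Bytes at offsets 1..2: F4 56.
Little-endian: lowest address holds the least-significant byte.
Reassemble most-significant byte first: 56 F4 → 0x56F4.

0x56F4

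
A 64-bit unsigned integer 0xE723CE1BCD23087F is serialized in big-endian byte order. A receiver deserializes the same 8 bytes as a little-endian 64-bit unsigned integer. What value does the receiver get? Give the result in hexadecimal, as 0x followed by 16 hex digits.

Stored big-endian, the bytes at ascending addresses are E7 23 CE 1B CD 23 08 7F.
Read back as little-endian, the first byte is least significant, giving 0x7F0823CD1BCE23E7.

0x7F0823CD1BCE23E7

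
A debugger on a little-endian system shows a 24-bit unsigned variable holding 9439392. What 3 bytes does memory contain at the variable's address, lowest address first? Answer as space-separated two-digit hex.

A0 08 90

9439392 in hexadecimal, padded to 24 bits, is 0x9008A0.
Split into bytes (most-significant first): 90 08 A0.
Little-endian stores the least-significant byte at the lowest address.
So at ascending addresses the bytes are A0 08 90.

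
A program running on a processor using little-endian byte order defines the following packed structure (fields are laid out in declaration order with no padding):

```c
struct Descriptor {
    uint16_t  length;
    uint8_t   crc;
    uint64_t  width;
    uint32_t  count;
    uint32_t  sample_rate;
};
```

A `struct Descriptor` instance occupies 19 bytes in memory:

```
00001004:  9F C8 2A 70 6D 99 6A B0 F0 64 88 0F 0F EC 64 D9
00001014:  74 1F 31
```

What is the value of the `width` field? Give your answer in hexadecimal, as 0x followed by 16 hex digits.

`width` follows `length` (2 B), `crc` (1 B), so it starts at offset 2 + 1 = 3 and occupies 8 bytes.
Bytes at offsets 3..10: 70 6D 99 6A B0 F0 64 88.
In little-endian order the low byte comes first in memory.
Reassemble most-significant byte first: 88 64 F0 B0 6A 99 6D 70 → 0x8864F0B06A996D70.

0x8864F0B06A996D70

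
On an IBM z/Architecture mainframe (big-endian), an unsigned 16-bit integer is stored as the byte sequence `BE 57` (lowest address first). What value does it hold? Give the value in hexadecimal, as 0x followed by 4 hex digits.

0xBE57

In big-endian order the high byte comes first in memory.
The bytes are already most-significant first: 0xBE57.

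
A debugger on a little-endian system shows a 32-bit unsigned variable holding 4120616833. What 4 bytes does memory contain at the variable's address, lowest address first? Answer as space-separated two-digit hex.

4120616833 in hexadecimal, padded to 32 bits, is 0xF59B9F81.
Split into bytes (most-significant first): F5 9B 9F 81.
Little-endian stores the least-significant byte at the lowest address.
So at ascending addresses the bytes are 81 9F 9B F5.

81 9F 9B F5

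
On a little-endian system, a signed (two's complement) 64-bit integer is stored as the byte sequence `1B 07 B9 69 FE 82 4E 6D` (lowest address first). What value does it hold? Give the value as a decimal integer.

Little-endian stores the least-significant byte at the lowest address.
Reassemble most-significant byte first: 6D 4E 82 FE 69 B9 07 1B → 0x6D4E82FE69B9071B.
0x6D4E82FE69B9071B = 7876376827524613915.

7876376827524613915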